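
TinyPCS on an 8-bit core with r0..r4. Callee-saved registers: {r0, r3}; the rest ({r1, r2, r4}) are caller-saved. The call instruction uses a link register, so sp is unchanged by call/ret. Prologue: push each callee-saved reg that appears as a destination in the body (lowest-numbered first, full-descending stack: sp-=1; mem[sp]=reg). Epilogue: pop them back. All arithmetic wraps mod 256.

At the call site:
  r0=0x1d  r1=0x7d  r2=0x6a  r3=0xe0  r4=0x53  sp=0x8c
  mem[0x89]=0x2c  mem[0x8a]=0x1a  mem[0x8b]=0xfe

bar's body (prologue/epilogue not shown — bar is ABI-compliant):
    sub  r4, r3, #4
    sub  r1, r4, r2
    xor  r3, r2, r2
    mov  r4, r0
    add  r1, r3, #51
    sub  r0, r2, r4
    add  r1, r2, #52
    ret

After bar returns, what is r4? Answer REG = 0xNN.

prologue: push r0 → mem[0x8b]=0x1d, sp=0x8b
prologue: push r3 → mem[0x8a]=0xe0, sp=0x8a
body[0] sub  r4, r3, #4 → r4=0xdc
body[1] sub  r1, r4, r2 → r1=0x72
body[2] xor  r3, r2, r2 → r3=0x00
body[3] mov  r4, r0 → r4=0x1d
body[4] add  r1, r3, #51 → r1=0x33
body[5] sub  r0, r2, r4 → r0=0x4d
body[6] add  r1, r2, #52 → r1=0x9e
epilogue: pop r3=0xe0, sp=0x8b
epilogue: pop r0=0x1d, sp=0x8c
r4 is caller-saved → body value

REG = 0x1d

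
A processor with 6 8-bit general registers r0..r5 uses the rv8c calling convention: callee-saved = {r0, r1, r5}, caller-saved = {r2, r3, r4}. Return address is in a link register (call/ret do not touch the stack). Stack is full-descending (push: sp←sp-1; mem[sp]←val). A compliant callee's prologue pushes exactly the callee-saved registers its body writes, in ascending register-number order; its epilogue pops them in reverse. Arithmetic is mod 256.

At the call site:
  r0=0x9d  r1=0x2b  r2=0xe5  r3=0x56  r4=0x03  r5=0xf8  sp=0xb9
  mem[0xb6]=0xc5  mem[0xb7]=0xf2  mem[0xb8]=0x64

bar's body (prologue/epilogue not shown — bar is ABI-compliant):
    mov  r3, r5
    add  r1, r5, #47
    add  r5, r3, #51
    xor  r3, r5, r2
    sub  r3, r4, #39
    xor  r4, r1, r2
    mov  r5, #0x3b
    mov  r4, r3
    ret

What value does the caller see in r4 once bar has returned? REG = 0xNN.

prologue: push r1 -> mem[0xb8]=0x2b, sp=0xb8
prologue: push r5 -> mem[0xb7]=0xf8, sp=0xb7
body[0] mov  r3, r5 -> r3=0xf8
body[1] add  r1, r5, #47 -> r1=0x27
body[2] add  r5, r3, #51 -> r5=0x2b
body[3] xor  r3, r5, r2 -> r3=0xce
body[4] sub  r3, r4, #39 -> r3=0xdc
body[5] xor  r4, r1, r2 -> r4=0xc2
body[6] mov  r5, #0x3b -> r5=0x3b
body[7] mov  r4, r3 -> r4=0xdc
epilogue: pop r5=0xf8, sp=0xb8
epilogue: pop r1=0x2b, sp=0xb9
r4 is caller-saved -> body value

REG = 0xdc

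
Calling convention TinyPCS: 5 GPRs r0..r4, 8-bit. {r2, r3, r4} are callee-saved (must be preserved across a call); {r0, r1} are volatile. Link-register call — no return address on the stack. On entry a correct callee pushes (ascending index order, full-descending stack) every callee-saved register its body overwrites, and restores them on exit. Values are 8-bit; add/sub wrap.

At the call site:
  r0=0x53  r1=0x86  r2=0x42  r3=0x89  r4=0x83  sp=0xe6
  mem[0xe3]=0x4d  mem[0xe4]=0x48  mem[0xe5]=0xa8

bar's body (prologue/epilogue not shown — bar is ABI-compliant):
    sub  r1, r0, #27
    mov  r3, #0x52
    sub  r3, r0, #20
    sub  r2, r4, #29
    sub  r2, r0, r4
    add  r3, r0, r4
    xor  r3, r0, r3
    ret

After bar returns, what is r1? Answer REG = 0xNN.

REG = 0x38

prologue: push r2 -> mem[0xe5]=0x42, sp=0xe5
prologue: push r3 -> mem[0xe4]=0x89, sp=0xe4
body[0] sub  r1, r0, #27 -> r1=0x38
body[1] mov  r3, #0x52 -> r3=0x52
body[2] sub  r3, r0, #20 -> r3=0x3f
body[3] sub  r2, r4, #29 -> r2=0x66
body[4] sub  r2, r0, r4 -> r2=0xd0
body[5] add  r3, r0, r4 -> r3=0xd6
body[6] xor  r3, r0, r3 -> r3=0x85
epilogue: pop r3=0x89, sp=0xe5
epilogue: pop r2=0x42, sp=0xe6
r1 is caller-saved -> body value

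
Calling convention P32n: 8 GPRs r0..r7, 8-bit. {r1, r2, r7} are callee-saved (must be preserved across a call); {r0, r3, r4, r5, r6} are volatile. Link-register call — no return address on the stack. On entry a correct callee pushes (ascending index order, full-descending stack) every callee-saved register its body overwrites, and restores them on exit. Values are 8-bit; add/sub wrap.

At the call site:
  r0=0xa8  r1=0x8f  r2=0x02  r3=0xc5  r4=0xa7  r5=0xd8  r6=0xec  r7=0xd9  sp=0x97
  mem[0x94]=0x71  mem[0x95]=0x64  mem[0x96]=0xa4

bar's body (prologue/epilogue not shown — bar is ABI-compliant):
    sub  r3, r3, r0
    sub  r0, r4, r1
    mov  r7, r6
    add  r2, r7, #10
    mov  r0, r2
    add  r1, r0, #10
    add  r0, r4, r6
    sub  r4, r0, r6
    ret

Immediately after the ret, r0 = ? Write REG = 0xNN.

prologue: push r1 → mem[0x96]=0x8f, sp=0x96
prologue: push r2 → mem[0x95]=0x02, sp=0x95
prologue: push r7 → mem[0x94]=0xd9, sp=0x94
body[0] sub  r3, r3, r0 → r3=0x1d
body[1] sub  r0, r4, r1 → r0=0x18
body[2] mov  r7, r6 → r7=0xec
body[3] add  r2, r7, #10 → r2=0xf6
body[4] mov  r0, r2 → r0=0xf6
body[5] add  r1, r0, #10 → r1=0x00
body[6] add  r0, r4, r6 → r0=0x93
body[7] sub  r4, r0, r6 → r4=0xa7
epilogue: pop r7=0xd9, sp=0x95
epilogue: pop r2=0x02, sp=0x96
epilogue: pop r1=0x8f, sp=0x97
r0 is caller-saved → body value

REG = 0x93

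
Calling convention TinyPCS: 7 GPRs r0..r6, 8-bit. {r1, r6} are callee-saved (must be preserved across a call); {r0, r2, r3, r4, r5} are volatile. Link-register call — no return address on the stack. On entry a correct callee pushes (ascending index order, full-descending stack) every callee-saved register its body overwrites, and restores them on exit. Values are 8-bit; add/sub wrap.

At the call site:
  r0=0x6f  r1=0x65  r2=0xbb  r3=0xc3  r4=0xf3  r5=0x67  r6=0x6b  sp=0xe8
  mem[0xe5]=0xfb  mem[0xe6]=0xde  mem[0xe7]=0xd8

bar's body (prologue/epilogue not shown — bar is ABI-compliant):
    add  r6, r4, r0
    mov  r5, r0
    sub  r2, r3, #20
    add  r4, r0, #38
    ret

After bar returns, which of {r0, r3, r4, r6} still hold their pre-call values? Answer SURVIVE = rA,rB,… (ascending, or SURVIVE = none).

SURVIVE = r0,r3,r6

prologue: push r6 -> mem[0xe7]=0x6b, sp=0xe7
body[0] add  r6, r4, r0 -> r6=0x62
body[1] mov  r5, r0 -> r5=0x6f
body[2] sub  r2, r3, #20 -> r2=0xaf
body[3] add  r4, r0, #38 -> r4=0x95
epilogue: pop r6=0x6b, sp=0xe8
r0: caller-saved, written=False
r3: caller-saved, written=False
r4: caller-saved, written=True
r6: callee-saved, written=True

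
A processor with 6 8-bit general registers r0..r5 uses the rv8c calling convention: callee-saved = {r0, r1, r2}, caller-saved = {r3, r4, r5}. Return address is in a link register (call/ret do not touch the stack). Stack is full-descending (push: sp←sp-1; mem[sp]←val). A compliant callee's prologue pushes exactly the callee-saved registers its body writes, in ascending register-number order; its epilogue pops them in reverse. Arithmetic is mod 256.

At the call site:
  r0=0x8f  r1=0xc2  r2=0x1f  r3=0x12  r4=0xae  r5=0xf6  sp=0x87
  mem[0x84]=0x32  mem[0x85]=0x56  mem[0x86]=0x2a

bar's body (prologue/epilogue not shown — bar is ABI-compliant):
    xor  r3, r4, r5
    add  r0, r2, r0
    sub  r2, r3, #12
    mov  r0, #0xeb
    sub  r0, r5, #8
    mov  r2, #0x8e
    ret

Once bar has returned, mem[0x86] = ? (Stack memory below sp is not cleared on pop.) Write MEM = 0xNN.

prologue: push r0 -> mem[0x86]=0x8f, sp=0x86
prologue: push r2 -> mem[0x85]=0x1f, sp=0x85
body[0] xor  r3, r4, r5 -> r3=0x58
body[1] add  r0, r2, r0 -> r0=0xae
body[2] sub  r2, r3, #12 -> r2=0x4c
body[3] mov  r0, #0xeb -> r0=0xeb
body[4] sub  r0, r5, #8 -> r0=0xee
body[5] mov  r2, #0x8e -> r2=0x8e
epilogue: pop r2=0x1f, sp=0x86
epilogue: pop r0=0x8f, sp=0x87
prologue pushed ['r0', 'r2'] at ['0x86', '0x85']

MEM = 0x8f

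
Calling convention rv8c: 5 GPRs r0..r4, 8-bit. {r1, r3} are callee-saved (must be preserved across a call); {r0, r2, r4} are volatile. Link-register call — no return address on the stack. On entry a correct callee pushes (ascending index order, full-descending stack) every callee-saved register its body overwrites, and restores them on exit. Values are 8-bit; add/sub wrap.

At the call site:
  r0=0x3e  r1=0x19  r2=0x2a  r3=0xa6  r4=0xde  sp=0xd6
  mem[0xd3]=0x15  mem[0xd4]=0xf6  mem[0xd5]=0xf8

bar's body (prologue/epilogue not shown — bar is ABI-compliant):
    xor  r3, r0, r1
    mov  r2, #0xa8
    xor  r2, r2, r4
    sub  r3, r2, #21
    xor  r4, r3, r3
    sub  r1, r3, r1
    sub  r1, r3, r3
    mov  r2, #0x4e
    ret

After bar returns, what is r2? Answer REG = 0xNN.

REG = 0x4e

prologue: push r1 → mem[0xd5]=0x19, sp=0xd5
prologue: push r3 → mem[0xd4]=0xa6, sp=0xd4
body[0] xor  r3, r0, r1 → r3=0x27
body[1] mov  r2, #0xa8 → r2=0xa8
body[2] xor  r2, r2, r4 → r2=0x76
body[3] sub  r3, r2, #21 → r3=0x61
body[4] xor  r4, r3, r3 → r4=0x00
body[5] sub  r1, r3, r1 → r1=0x48
body[6] sub  r1, r3, r3 → r1=0x00
body[7] mov  r2, #0x4e → r2=0x4e
epilogue: pop r3=0xa6, sp=0xd5
epilogue: pop r1=0x19, sp=0xd6
r2 is caller-saved → body value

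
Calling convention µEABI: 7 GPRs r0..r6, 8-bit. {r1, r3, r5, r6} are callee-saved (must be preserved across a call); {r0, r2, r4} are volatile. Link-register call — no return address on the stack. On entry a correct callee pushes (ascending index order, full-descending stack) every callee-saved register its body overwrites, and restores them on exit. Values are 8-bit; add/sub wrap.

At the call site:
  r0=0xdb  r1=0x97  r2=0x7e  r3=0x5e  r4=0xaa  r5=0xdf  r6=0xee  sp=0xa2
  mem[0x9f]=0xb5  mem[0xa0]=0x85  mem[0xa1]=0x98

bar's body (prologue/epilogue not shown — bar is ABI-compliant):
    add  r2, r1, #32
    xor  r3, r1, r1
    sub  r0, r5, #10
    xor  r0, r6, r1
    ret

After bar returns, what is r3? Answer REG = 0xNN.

prologue: push r3 -> mem[0xa1]=0x5e, sp=0xa1
body[0] add  r2, r1, #32 -> r2=0xb7
body[1] xor  r3, r1, r1 -> r3=0x00
body[2] sub  r0, r5, #10 -> r0=0xd5
body[3] xor  r0, r6, r1 -> r0=0x79
epilogue: pop r3=0x5e, sp=0xa2
r3 is callee-saved -> restored

REG = 0x5e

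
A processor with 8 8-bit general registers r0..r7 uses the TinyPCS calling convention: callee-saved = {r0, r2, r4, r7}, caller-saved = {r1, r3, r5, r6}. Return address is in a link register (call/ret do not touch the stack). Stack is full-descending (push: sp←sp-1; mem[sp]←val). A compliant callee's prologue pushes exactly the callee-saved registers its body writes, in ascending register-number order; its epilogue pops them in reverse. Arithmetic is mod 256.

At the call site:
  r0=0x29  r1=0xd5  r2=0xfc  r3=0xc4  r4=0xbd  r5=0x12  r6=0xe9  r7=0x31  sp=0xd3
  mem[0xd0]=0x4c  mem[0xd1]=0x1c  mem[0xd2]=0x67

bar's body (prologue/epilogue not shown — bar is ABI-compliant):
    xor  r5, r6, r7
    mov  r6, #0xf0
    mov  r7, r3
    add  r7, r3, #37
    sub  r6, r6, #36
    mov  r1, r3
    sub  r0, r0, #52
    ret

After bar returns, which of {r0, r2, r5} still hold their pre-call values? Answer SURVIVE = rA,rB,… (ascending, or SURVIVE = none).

SURVIVE = r0,r2

prologue: push r0 -> mem[0xd2]=0x29, sp=0xd2
prologue: push r7 -> mem[0xd1]=0x31, sp=0xd1
body[0] xor  r5, r6, r7 -> r5=0xd8
body[1] mov  r6, #0xf0 -> r6=0xf0
body[2] mov  r7, r3 -> r7=0xc4
body[3] add  r7, r3, #37 -> r7=0xe9
body[4] sub  r6, r6, #36 -> r6=0xcc
body[5] mov  r1, r3 -> r1=0xc4
body[6] sub  r0, r0, #52 -> r0=0xf5
epilogue: pop r7=0x31, sp=0xd2
epilogue: pop r0=0x29, sp=0xd3
r0: callee-saved, written=True
r2: callee-saved, written=False
r5: caller-saved, written=True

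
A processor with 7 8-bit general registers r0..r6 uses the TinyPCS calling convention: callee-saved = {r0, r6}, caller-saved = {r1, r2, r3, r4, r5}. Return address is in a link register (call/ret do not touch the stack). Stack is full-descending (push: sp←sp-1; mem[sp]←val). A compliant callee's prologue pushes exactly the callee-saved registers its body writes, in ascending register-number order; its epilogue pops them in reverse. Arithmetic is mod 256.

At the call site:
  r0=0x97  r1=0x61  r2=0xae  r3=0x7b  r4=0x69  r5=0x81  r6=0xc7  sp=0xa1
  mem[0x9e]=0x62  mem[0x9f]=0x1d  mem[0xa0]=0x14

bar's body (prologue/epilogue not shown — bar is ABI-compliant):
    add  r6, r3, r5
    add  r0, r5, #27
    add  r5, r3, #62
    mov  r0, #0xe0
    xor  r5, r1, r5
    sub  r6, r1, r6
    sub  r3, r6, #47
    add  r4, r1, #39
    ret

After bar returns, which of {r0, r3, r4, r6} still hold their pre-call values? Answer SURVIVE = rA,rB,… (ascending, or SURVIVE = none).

prologue: push r0 -> mem[0xa0]=0x97, sp=0xa0
prologue: push r6 -> mem[0x9f]=0xc7, sp=0x9f
body[0] add  r6, r3, r5 -> r6=0xfc
body[1] add  r0, r5, #27 -> r0=0x9c
body[2] add  r5, r3, #62 -> r5=0xb9
body[3] mov  r0, #0xe0 -> r0=0xe0
body[4] xor  r5, r1, r5 -> r5=0xd8
body[5] sub  r6, r1, r6 -> r6=0x65
body[6] sub  r3, r6, #47 -> r3=0x36
body[7] add  r4, r1, #39 -> r4=0x88
epilogue: pop r6=0xc7, sp=0xa0
epilogue: pop r0=0x97, sp=0xa1
r0: callee-saved, written=True
r3: caller-saved, written=True
r4: caller-saved, written=True
r6: callee-saved, written=True

SURVIVE = r0,r6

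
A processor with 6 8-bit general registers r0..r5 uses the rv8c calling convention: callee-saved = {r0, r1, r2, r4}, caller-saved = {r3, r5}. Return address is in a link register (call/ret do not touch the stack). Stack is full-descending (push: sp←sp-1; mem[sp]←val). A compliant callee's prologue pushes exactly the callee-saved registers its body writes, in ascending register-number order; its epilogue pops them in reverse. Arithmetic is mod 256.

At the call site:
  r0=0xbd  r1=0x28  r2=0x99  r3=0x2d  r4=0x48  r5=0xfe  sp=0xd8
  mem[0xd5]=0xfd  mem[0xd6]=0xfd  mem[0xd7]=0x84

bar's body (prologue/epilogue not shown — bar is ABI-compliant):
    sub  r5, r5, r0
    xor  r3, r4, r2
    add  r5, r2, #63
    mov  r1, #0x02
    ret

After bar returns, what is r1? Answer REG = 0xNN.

REG = 0x28

prologue: push r1 → mem[0xd7]=0x28, sp=0xd7
body[0] sub  r5, r5, r0 → r5=0x41
body[1] xor  r3, r4, r2 → r3=0xd1
body[2] add  r5, r2, #63 → r5=0xd8
body[3] mov  r1, #0x02 → r1=0x02
epilogue: pop r1=0x28, sp=0xd8
r1 is callee-saved → restored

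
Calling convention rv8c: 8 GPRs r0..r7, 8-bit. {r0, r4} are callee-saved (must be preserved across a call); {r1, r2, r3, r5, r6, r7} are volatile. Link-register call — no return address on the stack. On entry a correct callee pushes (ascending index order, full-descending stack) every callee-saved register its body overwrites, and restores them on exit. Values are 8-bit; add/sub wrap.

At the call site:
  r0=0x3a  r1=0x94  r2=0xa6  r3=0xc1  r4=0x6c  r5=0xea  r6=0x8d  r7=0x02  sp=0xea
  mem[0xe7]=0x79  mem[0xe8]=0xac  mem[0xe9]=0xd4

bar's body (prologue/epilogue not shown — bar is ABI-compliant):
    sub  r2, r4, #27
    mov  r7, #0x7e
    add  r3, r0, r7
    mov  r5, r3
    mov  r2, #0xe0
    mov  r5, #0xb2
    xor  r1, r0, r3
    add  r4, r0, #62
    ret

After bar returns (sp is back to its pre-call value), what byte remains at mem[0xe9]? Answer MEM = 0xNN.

prologue: push r4 → mem[0xe9]=0x6c, sp=0xe9
body[0] sub  r2, r4, #27 → r2=0x51
body[1] mov  r7, #0x7e → r7=0x7e
body[2] add  r3, r0, r7 → r3=0xb8
body[3] mov  r5, r3 → r5=0xb8
body[4] mov  r2, #0xe0 → r2=0xe0
body[5] mov  r5, #0xb2 → r5=0xb2
body[6] xor  r1, r0, r3 → r1=0x82
body[7] add  r4, r0, #62 → r4=0x78
epilogue: pop r4=0x6c, sp=0xea
prologue pushed ['r4'] at ['0xe9']

MEM = 0x6c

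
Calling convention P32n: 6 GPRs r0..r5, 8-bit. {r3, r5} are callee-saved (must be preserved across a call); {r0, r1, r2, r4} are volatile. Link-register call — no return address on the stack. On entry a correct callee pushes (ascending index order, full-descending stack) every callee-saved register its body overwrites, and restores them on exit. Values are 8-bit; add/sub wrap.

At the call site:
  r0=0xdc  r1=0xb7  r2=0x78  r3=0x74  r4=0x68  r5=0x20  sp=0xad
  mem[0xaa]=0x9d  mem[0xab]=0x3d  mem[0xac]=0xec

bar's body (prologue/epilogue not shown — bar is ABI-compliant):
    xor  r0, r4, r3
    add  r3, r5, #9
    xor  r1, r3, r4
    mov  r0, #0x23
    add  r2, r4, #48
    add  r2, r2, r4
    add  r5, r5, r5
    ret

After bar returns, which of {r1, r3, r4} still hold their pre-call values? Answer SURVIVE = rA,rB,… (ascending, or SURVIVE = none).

SURVIVE = r3,r4

prologue: push r3 → mem[0xac]=0x74, sp=0xac
prologue: push r5 → mem[0xab]=0x20, sp=0xab
body[0] xor  r0, r4, r3 → r0=0x1c
body[1] add  r3, r5, #9 → r3=0x29
body[2] xor  r1, r3, r4 → r1=0x41
body[3] mov  r0, #0x23 → r0=0x23
body[4] add  r2, r4, #48 → r2=0x98
body[5] add  r2, r2, r4 → r2=0x00
body[6] add  r5, r5, r5 → r5=0x40
epilogue: pop r5=0x20, sp=0xac
epilogue: pop r3=0x74, sp=0xad
r1: caller-saved, written=True
r3: callee-saved, written=True
r4: caller-saved, written=False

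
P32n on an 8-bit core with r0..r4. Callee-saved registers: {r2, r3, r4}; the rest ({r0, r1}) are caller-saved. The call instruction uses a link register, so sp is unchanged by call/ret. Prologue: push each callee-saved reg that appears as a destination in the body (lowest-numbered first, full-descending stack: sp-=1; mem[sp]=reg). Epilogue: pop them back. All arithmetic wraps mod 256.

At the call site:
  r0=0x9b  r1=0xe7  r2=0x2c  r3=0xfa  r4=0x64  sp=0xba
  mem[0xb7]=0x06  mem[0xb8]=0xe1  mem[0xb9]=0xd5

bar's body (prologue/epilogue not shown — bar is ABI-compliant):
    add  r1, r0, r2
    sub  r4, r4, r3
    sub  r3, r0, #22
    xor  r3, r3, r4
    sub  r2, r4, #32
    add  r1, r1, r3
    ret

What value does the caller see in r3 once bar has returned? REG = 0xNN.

REG = 0xfa

prologue: push r2 → mem[0xb9]=0x2c, sp=0xb9
prologue: push r3 → mem[0xb8]=0xfa, sp=0xb8
prologue: push r4 → mem[0xb7]=0x64, sp=0xb7
body[0] add  r1, r0, r2 → r1=0xc7
body[1] sub  r4, r4, r3 → r4=0x6a
body[2] sub  r3, r0, #22 → r3=0x85
body[3] xor  r3, r3, r4 → r3=0xef
body[4] sub  r2, r4, #32 → r2=0x4a
body[5] add  r1, r1, r3 → r1=0xb6
epilogue: pop r4=0x64, sp=0xb8
epilogue: pop r3=0xfa, sp=0xb9
epilogue: pop r2=0x2c, sp=0xba
r3 is callee-saved → restored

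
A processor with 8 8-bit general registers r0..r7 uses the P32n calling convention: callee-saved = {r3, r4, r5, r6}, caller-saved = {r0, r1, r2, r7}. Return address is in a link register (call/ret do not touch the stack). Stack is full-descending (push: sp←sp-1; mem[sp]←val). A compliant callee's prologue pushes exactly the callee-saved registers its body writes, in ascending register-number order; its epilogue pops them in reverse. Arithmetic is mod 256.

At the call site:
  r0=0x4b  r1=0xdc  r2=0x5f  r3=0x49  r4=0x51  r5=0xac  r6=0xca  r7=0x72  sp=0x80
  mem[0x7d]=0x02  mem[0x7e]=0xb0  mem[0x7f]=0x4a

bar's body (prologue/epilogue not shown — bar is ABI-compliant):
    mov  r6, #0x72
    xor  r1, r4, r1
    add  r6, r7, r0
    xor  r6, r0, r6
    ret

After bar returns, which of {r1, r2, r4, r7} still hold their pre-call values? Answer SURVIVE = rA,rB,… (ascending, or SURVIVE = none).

prologue: push r6 -> mem[0x7f]=0xca, sp=0x7f
body[0] mov  r6, #0x72 -> r6=0x72
body[1] xor  r1, r4, r1 -> r1=0x8d
body[2] add  r6, r7, r0 -> r6=0xbd
body[3] xor  r6, r0, r6 -> r6=0xf6
epilogue: pop r6=0xca, sp=0x80
r1: caller-saved, written=True
r2: caller-saved, written=False
r4: callee-saved, written=False
r7: caller-saved, written=False

SURVIVE = r2,r4,r7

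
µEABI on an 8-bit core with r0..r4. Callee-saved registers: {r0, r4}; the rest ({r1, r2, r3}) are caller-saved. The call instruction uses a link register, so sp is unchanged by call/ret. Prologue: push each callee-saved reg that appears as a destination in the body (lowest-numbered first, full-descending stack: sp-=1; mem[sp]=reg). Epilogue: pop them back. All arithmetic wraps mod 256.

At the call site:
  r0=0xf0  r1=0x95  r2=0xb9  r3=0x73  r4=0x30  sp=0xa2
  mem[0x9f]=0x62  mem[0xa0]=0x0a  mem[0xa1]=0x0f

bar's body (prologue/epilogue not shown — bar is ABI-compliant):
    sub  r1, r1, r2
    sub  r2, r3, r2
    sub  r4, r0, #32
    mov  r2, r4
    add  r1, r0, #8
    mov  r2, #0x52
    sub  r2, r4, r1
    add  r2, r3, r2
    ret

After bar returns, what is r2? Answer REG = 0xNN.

prologue: push r4 -> mem[0xa1]=0x30, sp=0xa1
body[0] sub  r1, r1, r2 -> r1=0xdc
body[1] sub  r2, r3, r2 -> r2=0xba
body[2] sub  r4, r0, #32 -> r4=0xd0
body[3] mov  r2, r4 -> r2=0xd0
body[4] add  r1, r0, #8 -> r1=0xf8
body[5] mov  r2, #0x52 -> r2=0x52
body[6] sub  r2, r4, r1 -> r2=0xd8
body[7] add  r2, r3, r2 -> r2=0x4b
epilogue: pop r4=0x30, sp=0xa2
r2 is caller-saved -> body value

REG = 0x4b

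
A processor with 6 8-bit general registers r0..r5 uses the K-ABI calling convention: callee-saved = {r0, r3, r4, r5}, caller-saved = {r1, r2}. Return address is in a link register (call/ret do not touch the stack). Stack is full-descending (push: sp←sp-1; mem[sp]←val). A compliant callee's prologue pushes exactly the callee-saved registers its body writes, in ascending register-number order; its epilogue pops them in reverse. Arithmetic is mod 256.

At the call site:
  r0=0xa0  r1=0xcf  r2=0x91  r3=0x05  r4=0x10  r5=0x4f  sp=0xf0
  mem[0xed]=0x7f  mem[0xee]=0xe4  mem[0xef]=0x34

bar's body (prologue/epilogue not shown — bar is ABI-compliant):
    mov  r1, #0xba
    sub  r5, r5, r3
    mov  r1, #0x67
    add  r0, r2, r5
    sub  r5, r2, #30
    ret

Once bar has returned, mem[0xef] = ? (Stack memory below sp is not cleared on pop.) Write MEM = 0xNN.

MEM = 0xa0

prologue: push r0 → mem[0xef]=0xa0, sp=0xef
prologue: push r5 → mem[0xee]=0x4f, sp=0xee
body[0] mov  r1, #0xba → r1=0xba
body[1] sub  r5, r5, r3 → r5=0x4a
body[2] mov  r1, #0x67 → r1=0x67
body[3] add  r0, r2, r5 → r0=0xdb
body[4] sub  r5, r2, #30 → r5=0x73
epilogue: pop r5=0x4f, sp=0xef
epilogue: pop r0=0xa0, sp=0xf0
prologue pushed ['r0', 'r5'] at ['0xef', '0xee']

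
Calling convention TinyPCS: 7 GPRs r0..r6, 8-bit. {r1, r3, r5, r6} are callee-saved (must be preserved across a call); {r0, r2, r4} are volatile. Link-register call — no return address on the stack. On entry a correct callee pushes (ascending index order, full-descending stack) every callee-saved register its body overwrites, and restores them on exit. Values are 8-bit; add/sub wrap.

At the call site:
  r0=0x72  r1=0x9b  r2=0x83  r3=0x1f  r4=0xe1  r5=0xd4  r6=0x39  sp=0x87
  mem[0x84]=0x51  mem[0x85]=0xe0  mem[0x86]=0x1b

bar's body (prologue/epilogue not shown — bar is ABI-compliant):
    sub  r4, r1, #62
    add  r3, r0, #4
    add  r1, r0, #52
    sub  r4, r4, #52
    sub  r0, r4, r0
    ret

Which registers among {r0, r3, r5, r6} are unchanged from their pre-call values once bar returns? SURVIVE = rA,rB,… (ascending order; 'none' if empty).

prologue: push r1 → mem[0x86]=0x9b, sp=0x86
prologue: push r3 → mem[0x85]=0x1f, sp=0x85
body[0] sub  r4, r1, #62 → r4=0x5d
body[1] add  r3, r0, #4 → r3=0x76
body[2] add  r1, r0, #52 → r1=0xa6
body[3] sub  r4, r4, #52 → r4=0x29
body[4] sub  r0, r4, r0 → r0=0xb7
epilogue: pop r3=0x1f, sp=0x86
epilogue: pop r1=0x9b, sp=0x87
r0: caller-saved, written=True
r3: callee-saved, written=True
r5: callee-saved, written=False
r6: callee-saved, written=False

SURVIVE = r3,r5,r6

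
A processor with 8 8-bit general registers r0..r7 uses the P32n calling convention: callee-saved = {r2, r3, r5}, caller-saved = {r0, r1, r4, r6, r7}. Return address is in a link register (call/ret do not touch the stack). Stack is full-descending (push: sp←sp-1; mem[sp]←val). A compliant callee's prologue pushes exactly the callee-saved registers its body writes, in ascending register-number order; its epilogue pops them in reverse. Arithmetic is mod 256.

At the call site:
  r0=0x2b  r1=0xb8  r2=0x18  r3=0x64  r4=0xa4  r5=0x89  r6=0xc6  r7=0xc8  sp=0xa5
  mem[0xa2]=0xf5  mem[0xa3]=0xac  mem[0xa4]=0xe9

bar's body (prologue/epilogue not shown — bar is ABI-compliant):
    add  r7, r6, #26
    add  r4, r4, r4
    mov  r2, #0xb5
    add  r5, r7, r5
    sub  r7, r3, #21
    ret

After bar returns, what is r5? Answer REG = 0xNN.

REG = 0x89

prologue: push r2 → mem[0xa4]=0x18, sp=0xa4
prologue: push r5 → mem[0xa3]=0x89, sp=0xa3
body[0] add  r7, r6, #26 → r7=0xe0
body[1] add  r4, r4, r4 → r4=0x48
body[2] mov  r2, #0xb5 → r2=0xb5
body[3] add  r5, r7, r5 → r5=0x69
body[4] sub  r7, r3, #21 → r7=0x4f
epilogue: pop r5=0x89, sp=0xa4
epilogue: pop r2=0x18, sp=0xa5
r5 is callee-saved → restored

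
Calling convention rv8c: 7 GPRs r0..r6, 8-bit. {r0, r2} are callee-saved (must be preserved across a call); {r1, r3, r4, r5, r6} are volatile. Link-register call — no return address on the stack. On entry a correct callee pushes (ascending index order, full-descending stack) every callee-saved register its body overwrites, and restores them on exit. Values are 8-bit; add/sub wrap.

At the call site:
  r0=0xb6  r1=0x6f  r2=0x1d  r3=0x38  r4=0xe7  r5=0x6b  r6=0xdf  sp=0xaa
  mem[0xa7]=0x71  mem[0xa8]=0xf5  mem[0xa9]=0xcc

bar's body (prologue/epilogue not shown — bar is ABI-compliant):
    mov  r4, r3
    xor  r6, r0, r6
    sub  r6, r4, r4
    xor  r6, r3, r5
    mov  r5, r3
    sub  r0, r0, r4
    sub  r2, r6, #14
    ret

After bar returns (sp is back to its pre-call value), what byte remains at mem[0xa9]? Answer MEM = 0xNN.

prologue: push r0 -> mem[0xa9]=0xb6, sp=0xa9
prologue: push r2 -> mem[0xa8]=0x1d, sp=0xa8
body[0] mov  r4, r3 -> r4=0x38
body[1] xor  r6, r0, r6 -> r6=0x69
body[2] sub  r6, r4, r4 -> r6=0x00
body[3] xor  r6, r3, r5 -> r6=0x53
body[4] mov  r5, r3 -> r5=0x38
body[5] sub  r0, r0, r4 -> r0=0x7e
body[6] sub  r2, r6, #14 -> r2=0x45
epilogue: pop r2=0x1d, sp=0xa9
epilogue: pop r0=0xb6, sp=0xaa
prologue pushed ['r0', 'r2'] at ['0xa9', '0xa8']

MEM = 0xb6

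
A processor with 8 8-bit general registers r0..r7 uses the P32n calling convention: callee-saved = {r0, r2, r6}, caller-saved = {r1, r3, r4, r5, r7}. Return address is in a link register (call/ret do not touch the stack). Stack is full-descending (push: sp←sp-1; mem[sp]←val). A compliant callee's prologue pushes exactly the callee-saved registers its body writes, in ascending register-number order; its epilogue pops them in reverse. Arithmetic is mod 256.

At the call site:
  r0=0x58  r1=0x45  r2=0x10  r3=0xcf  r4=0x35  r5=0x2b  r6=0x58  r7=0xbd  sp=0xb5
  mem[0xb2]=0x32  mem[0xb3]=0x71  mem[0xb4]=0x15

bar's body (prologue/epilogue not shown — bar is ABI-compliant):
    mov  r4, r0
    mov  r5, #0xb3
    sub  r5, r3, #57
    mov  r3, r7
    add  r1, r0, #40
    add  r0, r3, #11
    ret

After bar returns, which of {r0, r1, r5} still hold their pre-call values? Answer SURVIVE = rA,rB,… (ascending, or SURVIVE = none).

SURVIVE = r0

prologue: push r0 -> mem[0xb4]=0x58, sp=0xb4
body[0] mov  r4, r0 -> r4=0x58
body[1] mov  r5, #0xb3 -> r5=0xb3
body[2] sub  r5, r3, #57 -> r5=0x96
body[3] mov  r3, r7 -> r3=0xbd
body[4] add  r1, r0, #40 -> r1=0x80
body[5] add  r0, r3, #11 -> r0=0xc8
epilogue: pop r0=0x58, sp=0xb5
r0: callee-saved, written=True
r1: caller-saved, written=True
r5: caller-saved, written=True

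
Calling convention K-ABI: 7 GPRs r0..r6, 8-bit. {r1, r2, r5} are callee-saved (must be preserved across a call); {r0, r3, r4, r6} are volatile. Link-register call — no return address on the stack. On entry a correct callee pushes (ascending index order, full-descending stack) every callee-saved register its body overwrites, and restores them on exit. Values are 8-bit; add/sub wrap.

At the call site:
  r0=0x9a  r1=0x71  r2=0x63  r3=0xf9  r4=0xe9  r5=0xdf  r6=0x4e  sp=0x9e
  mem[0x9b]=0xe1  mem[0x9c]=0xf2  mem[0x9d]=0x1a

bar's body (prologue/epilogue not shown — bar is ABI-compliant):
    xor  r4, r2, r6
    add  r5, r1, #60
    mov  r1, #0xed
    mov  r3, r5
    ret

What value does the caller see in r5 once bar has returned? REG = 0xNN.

REG = 0xdf

prologue: push r1 → mem[0x9d]=0x71, sp=0x9d
prologue: push r5 → mem[0x9c]=0xdf, sp=0x9c
body[0] xor  r4, r2, r6 → r4=0x2d
body[1] add  r5, r1, #60 → r5=0xad
body[2] mov  r1, #0xed → r1=0xed
body[3] mov  r3, r5 → r3=0xad
epilogue: pop r5=0xdf, sp=0x9d
epilogue: pop r1=0x71, sp=0x9e
r5 is callee-saved → restored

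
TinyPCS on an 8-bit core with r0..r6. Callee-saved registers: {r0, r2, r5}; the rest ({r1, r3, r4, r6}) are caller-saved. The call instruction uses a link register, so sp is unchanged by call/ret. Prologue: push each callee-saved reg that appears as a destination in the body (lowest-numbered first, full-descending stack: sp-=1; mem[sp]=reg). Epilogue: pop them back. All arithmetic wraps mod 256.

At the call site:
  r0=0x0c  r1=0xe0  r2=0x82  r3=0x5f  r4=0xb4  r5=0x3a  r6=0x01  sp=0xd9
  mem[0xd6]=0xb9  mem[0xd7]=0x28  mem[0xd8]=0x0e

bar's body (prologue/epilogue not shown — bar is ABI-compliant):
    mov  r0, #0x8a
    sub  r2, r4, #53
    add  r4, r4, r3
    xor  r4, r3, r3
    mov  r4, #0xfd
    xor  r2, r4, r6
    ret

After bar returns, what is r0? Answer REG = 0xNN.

prologue: push r0 -> mem[0xd8]=0x0c, sp=0xd8
prologue: push r2 -> mem[0xd7]=0x82, sp=0xd7
body[0] mov  r0, #0x8a -> r0=0x8a
body[1] sub  r2, r4, #53 -> r2=0x7f
body[2] add  r4, r4, r3 -> r4=0x13
body[3] xor  r4, r3, r3 -> r4=0x00
body[4] mov  r4, #0xfd -> r4=0xfd
body[5] xor  r2, r4, r6 -> r2=0xfc
epilogue: pop r2=0x82, sp=0xd8
epilogue: pop r0=0x0c, sp=0xd9
r0 is callee-saved -> restored

REG = 0x0c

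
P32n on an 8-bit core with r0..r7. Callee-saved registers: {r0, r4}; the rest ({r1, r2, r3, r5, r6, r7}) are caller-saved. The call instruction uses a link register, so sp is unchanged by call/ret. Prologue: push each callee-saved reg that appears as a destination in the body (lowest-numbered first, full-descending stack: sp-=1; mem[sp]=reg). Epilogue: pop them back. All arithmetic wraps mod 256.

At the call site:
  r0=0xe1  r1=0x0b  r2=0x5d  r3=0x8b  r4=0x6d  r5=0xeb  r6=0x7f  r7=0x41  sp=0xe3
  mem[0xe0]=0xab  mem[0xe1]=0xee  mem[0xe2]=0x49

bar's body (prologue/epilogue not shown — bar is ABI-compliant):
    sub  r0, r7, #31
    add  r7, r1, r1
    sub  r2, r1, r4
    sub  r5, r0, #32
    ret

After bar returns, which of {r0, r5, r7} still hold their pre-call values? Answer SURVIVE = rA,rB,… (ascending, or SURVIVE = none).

prologue: push r0 → mem[0xe2]=0xe1, sp=0xe2
body[0] sub  r0, r7, #31 → r0=0x22
body[1] add  r7, r1, r1 → r7=0x16
body[2] sub  r2, r1, r4 → r2=0x9e
body[3] sub  r5, r0, #32 → r5=0x02
epilogue: pop r0=0xe1, sp=0xe3
r0: callee-saved, written=True
r5: caller-saved, written=True
r7: caller-saved, written=True

SURVIVE = r0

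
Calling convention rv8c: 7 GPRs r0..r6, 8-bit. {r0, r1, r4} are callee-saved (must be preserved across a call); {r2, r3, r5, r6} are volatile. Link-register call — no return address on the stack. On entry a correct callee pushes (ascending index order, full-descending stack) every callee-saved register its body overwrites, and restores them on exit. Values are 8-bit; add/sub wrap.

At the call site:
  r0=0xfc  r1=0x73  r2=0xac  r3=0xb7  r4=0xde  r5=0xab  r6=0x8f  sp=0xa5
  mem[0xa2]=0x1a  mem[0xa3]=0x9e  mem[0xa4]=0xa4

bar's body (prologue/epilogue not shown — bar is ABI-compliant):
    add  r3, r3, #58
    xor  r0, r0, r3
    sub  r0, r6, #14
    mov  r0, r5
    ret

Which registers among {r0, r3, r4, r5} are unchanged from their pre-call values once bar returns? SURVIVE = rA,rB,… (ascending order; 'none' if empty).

prologue: push r0 -> mem[0xa4]=0xfc, sp=0xa4
body[0] add  r3, r3, #58 -> r3=0xf1
body[1] xor  r0, r0, r3 -> r0=0x0d
body[2] sub  r0, r6, #14 -> r0=0x81
body[3] mov  r0, r5 -> r0=0xab
epilogue: pop r0=0xfc, sp=0xa5
r0: callee-saved, written=True
r3: caller-saved, written=True
r4: callee-saved, written=False
r5: caller-saved, written=False

SURVIVE = r0,r4,r5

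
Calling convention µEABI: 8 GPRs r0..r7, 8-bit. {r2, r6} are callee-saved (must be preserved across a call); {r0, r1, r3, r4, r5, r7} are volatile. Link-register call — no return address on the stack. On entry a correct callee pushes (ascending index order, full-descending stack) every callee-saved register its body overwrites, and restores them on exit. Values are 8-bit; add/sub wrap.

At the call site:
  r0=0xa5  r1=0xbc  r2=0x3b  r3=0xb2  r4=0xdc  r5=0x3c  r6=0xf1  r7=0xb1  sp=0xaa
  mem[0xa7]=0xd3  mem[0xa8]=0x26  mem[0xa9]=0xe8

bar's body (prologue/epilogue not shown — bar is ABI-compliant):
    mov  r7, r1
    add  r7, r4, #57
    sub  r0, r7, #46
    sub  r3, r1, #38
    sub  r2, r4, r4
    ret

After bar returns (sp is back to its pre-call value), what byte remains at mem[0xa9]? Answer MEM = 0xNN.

prologue: push r2 -> mem[0xa9]=0x3b, sp=0xa9
body[0] mov  r7, r1 -> r7=0xbc
body[1] add  r7, r4, #57 -> r7=0x15
body[2] sub  r0, r7, #46 -> r0=0xe7
body[3] sub  r3, r1, #38 -> r3=0x96
body[4] sub  r2, r4, r4 -> r2=0x00
epilogue: pop r2=0x3b, sp=0xaa
prologue pushed ['r2'] at ['0xa9']

MEM = 0x3b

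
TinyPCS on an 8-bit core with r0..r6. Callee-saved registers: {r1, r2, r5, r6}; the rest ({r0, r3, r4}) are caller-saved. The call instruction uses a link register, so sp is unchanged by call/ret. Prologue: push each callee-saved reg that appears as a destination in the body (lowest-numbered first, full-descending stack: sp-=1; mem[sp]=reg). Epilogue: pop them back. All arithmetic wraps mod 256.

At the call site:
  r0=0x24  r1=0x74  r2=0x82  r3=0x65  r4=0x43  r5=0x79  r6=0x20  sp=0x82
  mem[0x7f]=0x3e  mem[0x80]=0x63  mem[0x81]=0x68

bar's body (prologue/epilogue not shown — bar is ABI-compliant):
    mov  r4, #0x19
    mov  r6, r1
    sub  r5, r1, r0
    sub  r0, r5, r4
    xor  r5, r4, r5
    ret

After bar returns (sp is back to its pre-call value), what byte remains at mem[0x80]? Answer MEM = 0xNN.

prologue: push r5 -> mem[0x81]=0x79, sp=0x81
prologue: push r6 -> mem[0x80]=0x20, sp=0x80
body[0] mov  r4, #0x19 -> r4=0x19
body[1] mov  r6, r1 -> r6=0x74
body[2] sub  r5, r1, r0 -> r5=0x50
body[3] sub  r0, r5, r4 -> r0=0x37
body[4] xor  r5, r4, r5 -> r5=0x49
epilogue: pop r6=0x20, sp=0x81
epilogue: pop r5=0x79, sp=0x82
prologue pushed ['r5', 'r6'] at ['0x81', '0x80']

MEM = 0x20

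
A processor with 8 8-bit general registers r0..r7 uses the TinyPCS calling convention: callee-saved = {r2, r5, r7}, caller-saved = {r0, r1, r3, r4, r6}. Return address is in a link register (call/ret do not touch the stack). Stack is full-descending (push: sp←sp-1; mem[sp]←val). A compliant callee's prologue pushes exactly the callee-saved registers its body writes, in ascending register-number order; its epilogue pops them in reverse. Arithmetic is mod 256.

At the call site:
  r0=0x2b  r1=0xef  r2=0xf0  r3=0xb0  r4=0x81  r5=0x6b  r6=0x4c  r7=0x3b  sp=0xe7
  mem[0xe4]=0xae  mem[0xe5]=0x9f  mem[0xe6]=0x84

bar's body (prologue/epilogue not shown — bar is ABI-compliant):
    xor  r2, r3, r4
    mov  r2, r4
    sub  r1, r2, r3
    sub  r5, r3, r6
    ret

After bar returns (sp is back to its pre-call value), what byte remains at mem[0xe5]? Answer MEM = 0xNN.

MEM = 0x6b

prologue: push r2 → mem[0xe6]=0xf0, sp=0xe6
prologue: push r5 → mem[0xe5]=0x6b, sp=0xe5
body[0] xor  r2, r3, r4 → r2=0x31
body[1] mov  r2, r4 → r2=0x81
body[2] sub  r1, r2, r3 → r1=0xd1
body[3] sub  r5, r3, r6 → r5=0x64
epilogue: pop r5=0x6b, sp=0xe6
epilogue: pop r2=0xf0, sp=0xe7
prologue pushed ['r2', 'r5'] at ['0xe6', '0xe5']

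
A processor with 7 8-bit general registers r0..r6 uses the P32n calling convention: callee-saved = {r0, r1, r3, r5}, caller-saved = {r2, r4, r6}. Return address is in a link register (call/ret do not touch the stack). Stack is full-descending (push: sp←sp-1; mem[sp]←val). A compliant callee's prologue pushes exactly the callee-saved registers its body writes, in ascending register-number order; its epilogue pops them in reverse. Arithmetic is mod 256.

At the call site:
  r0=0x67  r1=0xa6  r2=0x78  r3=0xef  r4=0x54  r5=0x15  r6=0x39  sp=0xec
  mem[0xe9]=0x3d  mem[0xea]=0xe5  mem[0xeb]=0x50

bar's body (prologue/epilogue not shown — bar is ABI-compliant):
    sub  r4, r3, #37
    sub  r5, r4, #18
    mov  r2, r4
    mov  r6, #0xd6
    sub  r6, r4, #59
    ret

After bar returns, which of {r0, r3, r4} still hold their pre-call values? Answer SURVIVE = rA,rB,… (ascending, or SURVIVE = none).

SURVIVE = r0,r3

prologue: push r5 → mem[0xeb]=0x15, sp=0xeb
body[0] sub  r4, r3, #37 → r4=0xca
body[1] sub  r5, r4, #18 → r5=0xb8
body[2] mov  r2, r4 → r2=0xca
body[3] mov  r6, #0xd6 → r6=0xd6
body[4] sub  r6, r4, #59 → r6=0x8f
epilogue: pop r5=0x15, sp=0xec
r0: callee-saved, written=False
r3: callee-saved, written=False
r4: caller-saved, written=True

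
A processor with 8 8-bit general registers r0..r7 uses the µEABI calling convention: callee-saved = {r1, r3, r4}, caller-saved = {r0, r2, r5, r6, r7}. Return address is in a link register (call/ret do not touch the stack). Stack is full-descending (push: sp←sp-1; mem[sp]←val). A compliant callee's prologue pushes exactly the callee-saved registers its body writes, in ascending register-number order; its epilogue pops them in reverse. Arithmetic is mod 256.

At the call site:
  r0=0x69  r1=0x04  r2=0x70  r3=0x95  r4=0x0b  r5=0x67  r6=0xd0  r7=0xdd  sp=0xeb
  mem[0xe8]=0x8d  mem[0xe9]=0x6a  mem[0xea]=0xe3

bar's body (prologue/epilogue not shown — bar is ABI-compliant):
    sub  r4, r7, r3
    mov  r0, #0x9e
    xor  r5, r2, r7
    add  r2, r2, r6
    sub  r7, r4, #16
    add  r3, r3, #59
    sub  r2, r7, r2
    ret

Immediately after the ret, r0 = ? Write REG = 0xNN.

REG = 0x9e

prologue: push r3 -> mem[0xea]=0x95, sp=0xea
prologue: push r4 -> mem[0xe9]=0x0b, sp=0xe9
body[0] sub  r4, r7, r3 -> r4=0x48
body[1] mov  r0, #0x9e -> r0=0x9e
body[2] xor  r5, r2, r7 -> r5=0xad
body[3] add  r2, r2, r6 -> r2=0x40
body[4] sub  r7, r4, #16 -> r7=0x38
body[5] add  r3, r3, #59 -> r3=0xd0
body[6] sub  r2, r7, r2 -> r2=0xf8
epilogue: pop r4=0x0b, sp=0xea
epilogue: pop r3=0x95, sp=0xeb
r0 is caller-saved -> body value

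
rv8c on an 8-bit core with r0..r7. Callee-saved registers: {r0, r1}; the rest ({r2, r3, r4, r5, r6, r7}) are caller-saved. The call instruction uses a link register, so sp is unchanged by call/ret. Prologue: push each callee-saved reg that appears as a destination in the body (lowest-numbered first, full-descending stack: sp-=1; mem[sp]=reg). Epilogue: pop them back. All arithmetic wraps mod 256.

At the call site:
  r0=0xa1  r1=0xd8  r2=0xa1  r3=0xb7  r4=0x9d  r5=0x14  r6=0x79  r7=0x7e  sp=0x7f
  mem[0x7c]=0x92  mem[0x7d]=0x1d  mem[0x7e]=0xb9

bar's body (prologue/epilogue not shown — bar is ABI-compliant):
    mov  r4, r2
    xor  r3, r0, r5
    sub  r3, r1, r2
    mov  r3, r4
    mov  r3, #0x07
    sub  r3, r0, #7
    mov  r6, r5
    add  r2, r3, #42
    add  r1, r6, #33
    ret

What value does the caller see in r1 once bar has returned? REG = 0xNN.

prologue: push r1 -> mem[0x7e]=0xd8, sp=0x7e
body[0] mov  r4, r2 -> r4=0xa1
body[1] xor  r3, r0, r5 -> r3=0xb5
body[2] sub  r3, r1, r2 -> r3=0x37
body[3] mov  r3, r4 -> r3=0xa1
body[4] mov  r3, #0x07 -> r3=0x07
body[5] sub  r3, r0, #7 -> r3=0x9a
body[6] mov  r6, r5 -> r6=0x14
body[7] add  r2, r3, #42 -> r2=0xc4
body[8] add  r1, r6, #33 -> r1=0x35
epilogue: pop r1=0xd8, sp=0x7f
r1 is callee-saved -> restored

REG = 0xd8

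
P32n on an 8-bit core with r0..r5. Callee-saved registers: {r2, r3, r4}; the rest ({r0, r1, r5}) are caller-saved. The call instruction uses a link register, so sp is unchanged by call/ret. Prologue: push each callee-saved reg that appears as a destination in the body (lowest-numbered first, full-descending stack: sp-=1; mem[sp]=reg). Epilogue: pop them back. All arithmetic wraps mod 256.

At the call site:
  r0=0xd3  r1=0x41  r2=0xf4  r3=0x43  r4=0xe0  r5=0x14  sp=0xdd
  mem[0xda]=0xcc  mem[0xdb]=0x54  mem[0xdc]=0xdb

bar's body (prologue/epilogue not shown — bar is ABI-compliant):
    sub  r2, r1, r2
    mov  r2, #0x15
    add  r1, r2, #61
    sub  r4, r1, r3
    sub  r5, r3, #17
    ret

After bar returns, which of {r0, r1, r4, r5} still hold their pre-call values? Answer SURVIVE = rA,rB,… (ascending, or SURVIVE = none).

SURVIVE = r0,r4

prologue: push r2 -> mem[0xdc]=0xf4, sp=0xdc
prologue: push r4 -> mem[0xdb]=0xe0, sp=0xdb
body[0] sub  r2, r1, r2 -> r2=0x4d
body[1] mov  r2, #0x15 -> r2=0x15
body[2] add  r1, r2, #61 -> r1=0x52
body[3] sub  r4, r1, r3 -> r4=0x0f
body[4] sub  r5, r3, #17 -> r5=0x32
epilogue: pop r4=0xe0, sp=0xdc
epilogue: pop r2=0xf4, sp=0xdd
r0: caller-saved, written=False
r1: caller-saved, written=True
r4: callee-saved, written=True
r5: caller-saved, written=True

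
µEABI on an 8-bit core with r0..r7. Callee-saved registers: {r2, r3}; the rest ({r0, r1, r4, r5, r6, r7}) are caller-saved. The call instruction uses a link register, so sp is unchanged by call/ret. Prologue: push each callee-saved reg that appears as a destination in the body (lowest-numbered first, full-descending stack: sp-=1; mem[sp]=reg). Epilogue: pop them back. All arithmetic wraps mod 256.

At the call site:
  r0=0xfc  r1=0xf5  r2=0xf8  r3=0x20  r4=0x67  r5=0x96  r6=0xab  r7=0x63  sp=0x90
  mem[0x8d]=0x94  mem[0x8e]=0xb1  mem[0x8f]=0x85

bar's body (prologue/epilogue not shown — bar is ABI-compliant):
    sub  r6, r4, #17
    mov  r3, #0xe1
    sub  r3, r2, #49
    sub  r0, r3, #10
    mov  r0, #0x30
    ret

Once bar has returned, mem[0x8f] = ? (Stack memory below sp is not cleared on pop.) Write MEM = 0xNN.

prologue: push r3 -> mem[0x8f]=0x20, sp=0x8f
body[0] sub  r6, r4, #17 -> r6=0x56
body[1] mov  r3, #0xe1 -> r3=0xe1
body[2] sub  r3, r2, #49 -> r3=0xc7
body[3] sub  r0, r3, #10 -> r0=0xbd
body[4] mov  r0, #0x30 -> r0=0x30
epilogue: pop r3=0x20, sp=0x90
prologue pushed ['r3'] at ['0x8f']

MEM = 0x20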